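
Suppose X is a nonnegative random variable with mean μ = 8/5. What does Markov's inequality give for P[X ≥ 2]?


μ = E[X] = 8/5, a = 2.
Markov: P[X ≥ 2] ≤ μ/a = (8/5)/2 = 4/5.
Numerically: ≈ 0.800.
(Since a = 2 > μ = 1.600, the bound 4/5 is < 1 and informative.)

P[X ≥ 2] ≤ 4/5 ≈ 0.800.


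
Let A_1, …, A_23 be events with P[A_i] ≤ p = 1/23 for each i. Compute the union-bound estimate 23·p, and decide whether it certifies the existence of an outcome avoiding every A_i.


Union bound: P[∪_{i=1}^{23} A_i] ≤ Σ_i P[A_i] ≤ 23·p = 23·(1/23) = 1.
Numerically: 1 ≈ 1.00000.
Is 1 < 1? NO.
Since the bound 1 is ≥ 1, the union bound is uninformative here; it does NOT by itself certify existence.

23·p = 1 ≈ 1.00000; existence NOT certified by the union bound.


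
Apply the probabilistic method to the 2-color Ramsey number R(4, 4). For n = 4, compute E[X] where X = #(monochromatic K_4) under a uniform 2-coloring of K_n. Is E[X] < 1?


E[X] = C(4, 4) · 2^{1 − 6} = 1 · 2^{−5} = 1/32.
As a reduced fraction: E[X] = 1/32 ≈ 0.031.
Is E[X] < 1? YES.
Since E[X] < 1, there exists a 2-coloring of K_{4} with no monochromatic K_4; hence R(4, 4) > 4.

E[X] = 1/32 ≈ 0.031; E[X] < 1, so R(4, 4) > 4.


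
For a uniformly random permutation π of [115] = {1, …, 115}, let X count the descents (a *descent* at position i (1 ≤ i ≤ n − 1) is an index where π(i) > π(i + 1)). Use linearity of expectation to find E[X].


Write X = Σ X_I over i = 1, …, 114, with X_I the indicator of one descent.
There are 114 indicators.
For each fixed i, the pair (π(i), π(i+1)) is a uniformly random ordered pair of distinct values from {1, …, 115}; by symmetry P[π(i) > π(i+1)] = 1/2.
By linearity: E[X] = 114 · (1/2) = (115 − 1) · (1/2) = 57 ≈ 57.00000.

E[X] = 57 = 57.00000.


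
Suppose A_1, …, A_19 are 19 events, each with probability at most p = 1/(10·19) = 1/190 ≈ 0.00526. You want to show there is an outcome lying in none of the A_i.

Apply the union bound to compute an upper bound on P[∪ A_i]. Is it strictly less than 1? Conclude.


Union bound: P[∪_{i=1}^{19} A_i] ≤ Σ_i P[A_i] ≤ 19·p = 19·(1/190) = 1/10.
Numerically: 1/10 ≈ 0.10000.
Is 1/10 < 1? YES.
Since P[∪ A_i] ≤ 1/10 < 1, the complement has P[∩ A_i^c] ≥ 1 − 1/10 = 9/10 > 0, so some outcome avoids every A_i.

19·p = 1/10 ≈ 0.10000; existence CERTIFIED by the union bound.


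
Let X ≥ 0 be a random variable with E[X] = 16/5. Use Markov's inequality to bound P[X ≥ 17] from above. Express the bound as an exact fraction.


μ = E[X] = 16/5, a = 17.
Markov: P[X ≥ 17] ≤ μ/a = (16/5)/17 = 16/85.
Numerically: ≈ 0.188.
(Since a = 17 > μ = 3.200, the bound 16/85 is < 1 and informative.)

P[X ≥ 17] ≤ 16/85 ≈ 0.188.


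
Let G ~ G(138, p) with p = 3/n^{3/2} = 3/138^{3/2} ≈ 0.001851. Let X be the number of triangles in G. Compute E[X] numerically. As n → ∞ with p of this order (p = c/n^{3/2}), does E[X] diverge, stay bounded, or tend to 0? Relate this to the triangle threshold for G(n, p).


Number of potential triangles: C(138, 3) = 428536.
Each occurs with probability p³ ≈ (0.001851)³ ≈ 6.337353e-09.
By linearity: E[X] = C(138, 3)·p³ ≈ 428536 · 6.337353e-09 ≈ 0.0027.
Since α = 3/2 > 1, p = c/n^{3/2} = o(1/n) is below the triangle threshold p ~ 1/n. Asymptotically E[X] ~ (c³/6)·n^{3(1−α)} = (3³/6)·n^{-1.5} → 0, so by Markov's inequality G has no triangles w.h.p.

E[X] ≈ 0.0027; in regime p = Θ(1/n^{3/2}) E[X] tends to 0 (below the triangle threshold p ~ 1/n).


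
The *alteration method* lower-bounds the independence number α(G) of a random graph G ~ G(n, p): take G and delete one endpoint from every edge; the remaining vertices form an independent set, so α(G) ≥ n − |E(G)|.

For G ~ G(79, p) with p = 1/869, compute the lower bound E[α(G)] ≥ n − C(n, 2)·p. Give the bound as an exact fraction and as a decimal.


E[|E(G)|] = C(79, 2)·p = 3081 · (1/869) = 39/11.
E[α(G)] ≥ n − E[|E(G)|] = 79 − 39/11 = 830/11.
Numerically: ≈ 75.454545.
(This is only a lower bound; the true E[α(G)] may be larger.)

E[α(G)] ≥ 830/11 ≈ 75.454545.


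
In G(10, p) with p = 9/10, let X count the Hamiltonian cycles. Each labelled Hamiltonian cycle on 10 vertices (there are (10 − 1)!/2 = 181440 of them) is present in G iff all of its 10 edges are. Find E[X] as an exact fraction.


K_10 has (10 − 1)!/2 = 181440 labelled Hamiltonian cycles.
For each such Hamiltonian cycle H, let X_H = 1 if all 10 edges of H are present in G. Then P[X_H = 1] = p^{10} = (9/10)^{10} = 3486784401/10000000000.
By linearity: E[X] = Σ_H E[X_H] = 181440 · p^{10} = 181440 · 3486784401/10000000000 = 1977006755367/31250000.
Numerically: E[X] ≈ 63264.

E[X] = 181440 · (9/10)^{10} = 1977006755367/31250000 ≈ 63264.


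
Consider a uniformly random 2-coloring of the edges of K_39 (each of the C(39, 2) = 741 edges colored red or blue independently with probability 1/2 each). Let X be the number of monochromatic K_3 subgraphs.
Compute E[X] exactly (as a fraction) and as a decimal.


Let X = Σ_S X_S over the C(39, 3) = 9139 subsets S of size 3, where X_S = 1 if the K_3 on S is monochromatic.
For a fixed S, the K_3 on S has C(3, 2) = 3 edges. P[all 3 edges red] = (1/2)^3, and likewise for blue, so P[monochromatic] = 2·(1/2)^3 = 2^{1 − 3} = 1/4.
Summing: E[X] = C(39, 3) · 2^{1 − 3} = 9139 · 1/4 = 9139/4.
Numerically: E[X] ≈ 2284.750.

E[X] = C(39,3)·2^(1−C(3,2)) = 9139/4 ≈ 2284.750.


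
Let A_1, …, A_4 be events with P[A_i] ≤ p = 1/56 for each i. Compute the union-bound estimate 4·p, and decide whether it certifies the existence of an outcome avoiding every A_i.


Union bound: P[∪_{i=1}^{4} A_i] ≤ Σ_i P[A_i] ≤ 4·p = 4·(1/56) = 1/14.
Numerically: 1/14 ≈ 0.071.
Is 1/14 < 1? YES.
Since P[∪ A_i] ≤ 1/14 < 1, the complement has P[∩ A_i^c] ≥ 1 − 1/14 = 13/14 > 0, so some outcome avoids every A_i.

4·p = 1/14 ≈ 0.071; existence CERTIFIED by the union bound.


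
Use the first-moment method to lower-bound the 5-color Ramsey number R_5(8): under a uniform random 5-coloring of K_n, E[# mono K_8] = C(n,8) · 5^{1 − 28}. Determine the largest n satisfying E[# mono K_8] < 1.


We need C(n, 8) · 5^{1 − 28} < 1, i.e. C(n, 8) < 5^{28 − 1} = 7450580596923828125.
Check values of n near the boundary:
  n = 859: C(859, 8) = 7115855595170747139; 7115855595170747139 < 7450580596923828125? YES
  n = 860: C(860, 8) = 7182671140665308145; 7182671140665308145 < 7450580596923828125? YES
  n = 861: C(861, 8) = 7250034996615275865; 7250034996615275865 < 7450580596923828125? YES
  n = 862: C(862, 8) = 7317951015318931845; 7317951015318931845 < 7450580596923828125? YES
  n = 863: C(863, 8) = 7386423071602617757; 7386423071602617757 < 7450580596923828125? YES
  n = 864: C(864, 8) = 7455455062926006708; 7455455062926006708 < 7450580596923828125? NO
The largest n with C(n, 8) < 7450580596923828125 is n = 863 (where E[X] = 7386423071602617757/7450580596923828125 ≈ 0.99139). Hence R_5(8) > 863, i.e. R_5(8) ≥ 864.

Largest n = 863; hence R_5(8) > 863.


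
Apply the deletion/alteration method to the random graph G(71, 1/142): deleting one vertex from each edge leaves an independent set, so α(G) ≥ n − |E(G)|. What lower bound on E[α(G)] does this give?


E[|E(G)|] = C(71, 2)·p = 2485 · (1/142) = 35/2.
E[α(G)] ≥ n − E[|E(G)|] = 71 − 35/2 = 107/2.
Numerically: ≈ 53.5000.
(This is only a lower bound; the true E[α(G)] may be larger.)

E[α(G)] ≥ 107/2 ≈ 53.5000.


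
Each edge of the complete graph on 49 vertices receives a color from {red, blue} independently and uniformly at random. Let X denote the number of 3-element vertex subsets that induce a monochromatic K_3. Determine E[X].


Let X = Σ_S X_S over the C(49, 3) = 18424 subsets S of size 3, where X_S = 1 if the K_3 on S is monochromatic.
For a fixed S, the K_3 on S has C(3, 2) = 3 edges. P[all 3 edges red] = (1/2)^3, and likewise for blue, so P[monochromatic] = 2·(1/2)^3 = 2^{1 − 3} = 1/4.
Summing: E[X] = C(49, 3) · 2^{1 − 3} = 18424 · 1/4 = 4606.
Numerically: E[X] ≈ 4606.00000.

E[X] = C(49,3)·2^(1−C(3,2)) = 4606 ≈ 4606.00000.


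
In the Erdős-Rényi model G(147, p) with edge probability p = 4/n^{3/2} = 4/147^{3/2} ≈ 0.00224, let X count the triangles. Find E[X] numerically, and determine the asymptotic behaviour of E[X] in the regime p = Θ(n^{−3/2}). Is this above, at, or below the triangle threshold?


Number of potential triangles: C(147, 3) = 518665.
Each occurs with probability p³ ≈ (0.00224)³ ≈ 1.13045e-08.
By linearity: E[X] = C(147, 3)·p³ ≈ 518665 · 1.13045e-08 ≈ 0.006.
Since α = 3/2 > 1, p = c/n^{3/2} = o(1/n) is below the triangle threshold p ~ 1/n. Asymptotically E[X] ~ (c³/6)·n^{3(1−α)} = (4³/6)·n^{-1.5} → 0, so by Markov's inequality G has no triangles w.h.p.

E[X] ≈ 0.006; in regime p = Θ(1/n^{3/2}) E[X] tends to 0 (below the triangle threshold p ~ 1/n).


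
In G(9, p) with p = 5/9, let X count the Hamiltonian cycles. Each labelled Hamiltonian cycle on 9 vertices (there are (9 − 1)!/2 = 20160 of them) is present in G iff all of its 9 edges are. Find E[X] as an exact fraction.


K_9 has (9 − 1)!/2 = 20160 labelled Hamiltonian cycles.
For each such Hamiltonian cycle H, let X_H = 1 if all 9 edges of H are present in G. Then P[X_H = 1] = p^{9} = (5/9)^{9} = 1953125/387420489.
By linearity of expectation: E[X] = Σ_H E[X_H] = 20160 · p^{9} = 20160 · 1953125/387420489 = 4375000000/43046721.
Numerically: E[X] ≈ 102.

E[X] = 20160 · (5/9)^{9} = 4375000000/43046721 ≈ 102.


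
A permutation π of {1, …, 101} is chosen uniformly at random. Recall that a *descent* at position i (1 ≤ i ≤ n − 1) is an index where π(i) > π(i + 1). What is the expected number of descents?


Write X = Σ X_I over i = 1, …, 100, with X_I the indicator of one descent.
There are 100 indicators.
For each fixed i, the pair (π(i), π(i+1)) is a uniformly random ordered pair of distinct values from {1, …, 101}; by symmetry P[π(i) > π(i+1)] = 1/2.
By linearity: E[X] = 100 · (1/2) = (101 − 1) · (1/2) = 50 ≈ 50.00000.

E[X] = 50 = 50.00000.


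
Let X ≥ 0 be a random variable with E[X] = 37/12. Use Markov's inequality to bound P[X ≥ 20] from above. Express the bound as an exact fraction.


μ = E[X] = 37/12, a = 20.
Markov: P[X ≥ 20] ≤ μ/a = (37/12)/20 = 37/240.
Numerically: ≈ 0.154.
(Since a = 20 > μ = 3.083, the bound 37/240 is < 1 and informative.)

P[X ≥ 20] ≤ 37/240 ≈ 0.154.


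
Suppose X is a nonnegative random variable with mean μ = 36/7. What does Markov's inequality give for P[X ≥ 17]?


μ = E[X] = 36/7, a = 17.
Markov: P[X ≥ 17] ≤ μ/a = (36/7)/17 = 36/119.
Numerically: ≈ 0.302521.
(Since a = 17 > μ = 5.142857, the bound 36/119 is < 1 and informative.)

P[X ≥ 17] ≤ 36/119 ≈ 0.302521.


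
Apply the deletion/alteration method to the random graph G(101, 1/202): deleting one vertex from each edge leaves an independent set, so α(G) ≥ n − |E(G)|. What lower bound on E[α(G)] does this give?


E[|E(G)|] = C(101, 2)·p = 5050 · (1/202) = 25.
E[α(G)] ≥ n − E[|E(G)|] = 101 − 25 = 76.
Numerically: ≈ 76.00000.
(This is only a lower bound; the true E[α(G)] may be larger.)

E[α(G)] ≥ 76 ≈ 76.00000.


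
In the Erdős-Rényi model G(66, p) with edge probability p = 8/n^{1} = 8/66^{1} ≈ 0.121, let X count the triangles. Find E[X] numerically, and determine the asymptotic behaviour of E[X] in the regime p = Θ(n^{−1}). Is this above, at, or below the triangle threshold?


Number of potential triangles: C(66, 3) = 45760.
Each occurs with probability p³ ≈ (0.121)³ ≈ 1.78089e-03.
By linearity: E[X] = C(66, 3)·p³ ≈ 45760 · 1.78089e-03 ≈ 81.494.
Here α = 1, so p = 8/n is exactly at the triangle threshold p ~ 1/n. Asymptotically E[X] → c³/6 = 8³/6 = 256/3 ≈ 85.333, a bounded constant. In this regime the triangle count is asymptotically Poisson(c³/6).

E[X] ≈ 81.494; in regime p = Θ(1/n^{1}) E[X] stays bounded (at the triangle threshold p ~ 1/n).


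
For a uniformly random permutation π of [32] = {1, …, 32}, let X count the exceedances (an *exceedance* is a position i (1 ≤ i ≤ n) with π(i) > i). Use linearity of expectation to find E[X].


Write X = Σ_{i=1}^{32} X_i, where X_i = 1_{π(i) > i}.
For each fixed i, π(i) is uniform over {1, …, 32} (marginal of a uniform permutation), so P[π(i) > i] = (n − i)/n. Summing: Σ_{i=1}^{32} (n − i)/n = (0 + 1 + … + 31)/32 = 32(32 − 1)/(2·32) = (32 − 1)/2.
Hence E[X] = Σ_{i=1}^{32} (32 − i)/32 = 31/2 ≈ 15.50000.

E[X] = 31/2 = 15.50000.


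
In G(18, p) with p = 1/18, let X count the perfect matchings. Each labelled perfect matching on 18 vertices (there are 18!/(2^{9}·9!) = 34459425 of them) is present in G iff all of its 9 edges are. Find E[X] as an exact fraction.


K_18 has 18!/(2^{9}·9!) = 34459425 labelled perfect matchings.
For each such perfect matching H, let X_H = 1 if all 9 edges of H are present in G. Then P[X_H = 1] = p^{9} = (1/18)^{9} = 1/198359290368.
By linearity of expectation: E[X] = Σ_H E[X_H] = 34459425 · p^{9} = 34459425 · 1/198359290368 = 425425/2448880128.
Numerically: E[X] ≈ 0.000173722.

E[X] = 34459425 · (1/18)^{9} = 425425/2448880128 ≈ 0.000173722.


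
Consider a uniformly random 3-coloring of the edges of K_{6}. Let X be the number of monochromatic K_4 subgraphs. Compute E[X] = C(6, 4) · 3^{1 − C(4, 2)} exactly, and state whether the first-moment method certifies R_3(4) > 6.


E[X] = C(6, 4) · 3^{1 − 6} = 15 · 3^{−5} = 15/243.
As a reduced fraction: E[X] = 5/81 ≈ 0.0617.
Is E[X] < 1? YES.
Since E[X] < 1, there exists a 3-coloring of K_{6} with no monochromatic K_4; hence R_3(4) > 6.

E[X] = 5/81 ≈ 0.0617; E[X] < 1, so R_3(4) > 6.


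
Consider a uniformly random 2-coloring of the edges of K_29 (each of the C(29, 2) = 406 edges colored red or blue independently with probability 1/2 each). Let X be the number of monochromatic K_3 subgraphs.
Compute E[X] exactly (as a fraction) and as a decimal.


Let X = Σ_S X_S over the C(29, 3) = 3654 subsets S of size 3, where X_S = 1 if the K_3 on S is monochromatic.
For a fixed S, the K_3 on S has C(3, 2) = 3 edges. P[all 3 edges red] = (1/2)^3, and likewise for blue, so P[monochromatic] = 2·(1/2)^3 = 2^{1 − 3} = 1/4.
By linearity of expectation: E[X] = C(29, 3) · 2^{1 − 3} = 3654 · 1/4 = 1827/2.
Numerically: E[X] ≈ 913.5000.

E[X] = C(29,3)·2^(1−C(3,2)) = 1827/2 ≈ 913.5000.


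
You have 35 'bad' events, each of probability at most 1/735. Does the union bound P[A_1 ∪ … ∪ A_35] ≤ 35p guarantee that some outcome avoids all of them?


Union bound: P[∪_{i=1}^{35} A_i] ≤ Σ_i P[A_i] ≤ 35·p = 35·(1/735) = 1/21.
Numerically: 1/21 ≈ 0.047619.
Is 1/21 < 1? YES.
Since P[∪ A_i] ≤ 1/21 < 1, the complement has P[∩ A_i^c] ≥ 1 − 1/21 = 20/21 > 0, so some outcome avoids every A_i.

35·p = 1/21 ≈ 0.047619; existence CERTIFIED by the union bound.


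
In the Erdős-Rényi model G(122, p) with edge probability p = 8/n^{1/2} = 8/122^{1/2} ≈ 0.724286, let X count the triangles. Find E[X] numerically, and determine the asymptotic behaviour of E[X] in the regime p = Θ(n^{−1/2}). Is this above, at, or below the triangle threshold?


Number of potential triangles: C(122, 3) = 295240.
Each occurs with probability p³ ≈ (0.724286)³ ≈ 3.79953295e-01.
By linearity: E[X] = C(122, 3)·p³ ≈ 295240 · 3.79953295e-01 ≈ 112177.410777.
Since α = 1/2 < 1, p = c/n^{1/2} ≫ 1/n is above the triangle threshold p ~ 1/n. Asymptotically E[X] ~ (c³/6)·n^{3(1−α)} = (8³/6)·n^{1.5} → ∞; triangles are abundant w.h.p.

E[X] ≈ 112177.410777; in regime p = Θ(1/n^{1/2}) E[X] diverges (above the triangle threshold p ~ 1/n).


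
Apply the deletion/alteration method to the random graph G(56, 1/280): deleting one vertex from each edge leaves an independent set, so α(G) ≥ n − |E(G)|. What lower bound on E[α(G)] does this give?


E[|E(G)|] = C(56, 2)·p = 1540 · (1/280) = 11/2.
E[α(G)] ≥ n − E[|E(G)|] = 56 − 11/2 = 101/2.
Numerically: ≈ 50.5000.
(This is only a lower bound; the true E[α(G)] may be larger.)

E[α(G)] ≥ 101/2 ≈ 50.5000.


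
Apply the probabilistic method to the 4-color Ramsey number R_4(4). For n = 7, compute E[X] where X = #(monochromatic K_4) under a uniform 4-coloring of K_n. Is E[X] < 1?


E[X] = C(7, 4) · 4^{1 − 6} = 35 · 4^{−5} = 35/1024.
As a reduced fraction: E[X] = 35/1024 ≈ 0.0341797.
Is E[X] < 1? YES.
Since E[X] < 1, there exists a 4-coloring of K_{7} with no monochromatic K_4; hence R_4(4) > 7.

E[X] = 35/1024 ≈ 0.0341797; E[X] < 1, so R_4(4) > 7.


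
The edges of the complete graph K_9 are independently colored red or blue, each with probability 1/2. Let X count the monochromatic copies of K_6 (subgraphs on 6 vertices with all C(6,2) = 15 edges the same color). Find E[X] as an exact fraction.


Let X = Σ_S X_S over the C(9, 6) = 84 subsets S of size 6, where X_S = 1 if the K_6 on S is monochromatic.
For a fixed S, the K_6 on S has C(6, 2) = 15 edges. P[all 15 edges red] = (1/2)^15, and likewise for blue, so P[monochromatic] = 2·(1/2)^15 = 2^{1 − 15} = 1/16384.
Summing: E[X] = C(9, 6) · 2^{1 − 15} = 84 · 1/16384 = 21/4096.
Numerically: E[X] ≈ 0.0051.

E[X] = C(9,6)·2^(1−C(6,2)) = 21/4096 ≈ 0.0051.


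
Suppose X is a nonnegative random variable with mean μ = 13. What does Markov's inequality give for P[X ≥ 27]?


μ = E[X] = 13, a = 27.
Markov: P[X ≥ 27] ≤ μ/a = (13)/27 = 13/27.
Numerically: ≈ 0.4815.
(Since a = 27 > μ = 13.0000, the bound 13/27 is < 1 and informative.)

P[X ≥ 27] ≤ 13/27 ≈ 0.4815.


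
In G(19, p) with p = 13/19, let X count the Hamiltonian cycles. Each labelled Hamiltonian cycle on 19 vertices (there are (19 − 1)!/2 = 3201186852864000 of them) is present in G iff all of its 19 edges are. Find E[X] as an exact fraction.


K_19 has (19 − 1)!/2 = 3201186852864000 labelled Hamiltonian cycles.
For each such Hamiltonian cycle H, let X_H = 1 if all 19 edges of H are present in G. Then P[X_H = 1] = p^{19} = (13/19)^{19} = 1461920290375446110677/1978419655660313589123979.
Summing the indicators: E[X] = Σ_H E[X_H] = 3201186852864000 · p^{19} = 3201186852864000 · 1461920290375446110677/1978419655660313589123979 = 4679880013484999364018134658428928000/1978419655660313589123979.
Numerically: E[X] ≈ 2.365e+12.

E[X] = 3201186852864000 · (13/19)^{19} = 4679880013484999364018134658428928000/1978419655660313589123979 ≈ 2.365e+12.


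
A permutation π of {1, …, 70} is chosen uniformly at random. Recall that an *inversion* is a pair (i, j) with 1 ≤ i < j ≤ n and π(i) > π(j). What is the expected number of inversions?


Write X = Σ X_I over the C(70, 2) = 2415 pairs i < j, with X_I the indicator of one inversion.
There are 2415 indicators.
For each fixed pair i < j, the values π(i) and π(j) are two distinct elements of {1, …, 70} in uniformly random order; by symmetry P[π(i) > π(j)] = 1/2.
By linearity: E[X] = 2415 · (1/2) = C(70, 2) · (1/2) = 2415/2 = 2415/2 ≈ 1207.50000.

E[X] = 2415/2 = 1207.50000.


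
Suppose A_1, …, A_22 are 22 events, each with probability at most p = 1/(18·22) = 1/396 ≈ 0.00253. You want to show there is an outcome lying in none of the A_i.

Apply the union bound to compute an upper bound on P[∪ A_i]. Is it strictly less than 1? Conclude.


Union bound: P[∪_{i=1}^{22} A_i] ≤ Σ_i P[A_i] ≤ 22·p = 22·(1/396) = 1/18.
Numerically: 1/18 ≈ 0.05556.
Is 1/18 < 1? YES.
Since P[∪ A_i] ≤ 1/18 < 1, the complement has P[∩ A_i^c] ≥ 1 − 1/18 = 17/18 > 0, so some outcome avoids every A_i.

22·p = 1/18 ≈ 0.05556; existence CERTIFIED by the union bound.


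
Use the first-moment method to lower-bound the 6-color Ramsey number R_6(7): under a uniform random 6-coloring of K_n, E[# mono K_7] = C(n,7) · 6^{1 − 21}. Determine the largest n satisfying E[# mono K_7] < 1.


We need C(n, 7) · 6^{1 − 21} < 1, i.e. C(n, 7) < 6^{21 − 1} = 3656158440062976.
Check values of n near the boundary:
  n = 562: C(562, 7) = 3384017972944752; 3384017972944752 < 3656158440062976? YES
  n = 563: C(563, 7) = 3426622515769596; 3426622515769596 < 3656158440062976? YES
  n = 564: C(564, 7) = 3469685994423792; 3469685994423792 < 3656158440062976? YES
  n = 565: C(565, 7) = 3513212521235560; 3513212521235560 < 3656158440062976? YES
  n = 566: C(566, 7) = 3557206237959440; 3557206237959440 < 3656158440062976? YES
  n = 567: C(567, 7) = 3601671315933933; 3601671315933933 < 3656158440062976? YES
  n = 568: C(568, 7) = 3646611956239704; 3646611956239704 < 3656158440062976? YES
  n = 569: C(569, 7) = 3692032389858348; 3692032389858348 < 3656158440062976? NO
The largest n with C(n, 7) < 3656158440062976 is n = 568 (where E[X] = 16882462760369/16926659444736 ≈ 0.9974). Hence R_6(7) > 568, i.e. R_6(7) ≥ 569.

Largest n = 568; hence R_6(7) > 568.


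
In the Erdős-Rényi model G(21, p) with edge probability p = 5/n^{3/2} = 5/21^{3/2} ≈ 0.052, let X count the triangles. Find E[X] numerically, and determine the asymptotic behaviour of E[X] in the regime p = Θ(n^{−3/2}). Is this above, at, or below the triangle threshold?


Number of potential triangles: C(21, 3) = 1330.
Each occurs with probability p³ ≈ (0.052)³ ≈ 1.40257e-04.
By linearity: E[X] = C(21, 3)·p³ ≈ 1330 · 1.40257e-04 ≈ 0.187.
Since α = 3/2 > 1, p = c/n^{3/2} = o(1/n) is below the triangle threshold p ~ 1/n. Asymptotically E[X] ~ (c³/6)·n^{3(1−α)} = (5³/6)·n^{-1.5} → 0, so by Markov's inequality G has no triangles w.h.p.

E[X] ≈ 0.187; in regime p = Θ(1/n^{3/2}) E[X] tends to 0 (below the triangle threshold p ~ 1/n).


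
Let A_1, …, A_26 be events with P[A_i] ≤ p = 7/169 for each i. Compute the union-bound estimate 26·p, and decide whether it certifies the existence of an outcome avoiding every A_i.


Union bound: P[∪_{i=1}^{26} A_i] ≤ Σ_i P[A_i] ≤ 26·p = 26·(7/169) = 14/13.
Numerically: 14/13 ≈ 1.07692.
Is 14/13 < 1? NO.
Since the bound 14/13 is ≥ 1, the union bound is uninformative here; it does NOT by itself certify existence.

26·p = 14/13 ≈ 1.07692; existence NOT certified by the union bound.


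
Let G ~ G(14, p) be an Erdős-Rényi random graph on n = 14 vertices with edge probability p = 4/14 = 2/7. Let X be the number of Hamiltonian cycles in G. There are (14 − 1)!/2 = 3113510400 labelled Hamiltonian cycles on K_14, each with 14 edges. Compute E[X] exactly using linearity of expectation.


K_14 has (14 − 1)!/2 = 3113510400 labelled Hamiltonian cycles.
For each such Hamiltonian cycle H, let X_H = 1 if all 14 edges of H are present in G. Then P[X_H = 1] = p^{14} = (2/7)^{14} = 16384/678223072849.
By linearity: E[X] = Σ_H E[X_H] = 3113510400 · p^{14} = 3113510400 · 16384/678223072849 = 7287393484800/96889010407.
Numerically: E[X] ≈ 75.21.

E[X] = 3113510400 · (2/7)^{14} = 7287393484800/96889010407 ≈ 75.21.


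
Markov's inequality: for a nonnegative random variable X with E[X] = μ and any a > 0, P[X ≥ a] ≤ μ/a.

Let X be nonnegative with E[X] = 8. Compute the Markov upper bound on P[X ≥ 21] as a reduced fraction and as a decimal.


μ = E[X] = 8, a = 21.
Markov: P[X ≥ 21] ≤ μ/a = (8)/21 = 8/21.
Numerically: ≈ 0.380952.
(Since a = 21 > μ = 8.000000, the bound 8/21 is < 1 and informative.)

P[X ≥ 21] ≤ 8/21 ≈ 0.380952.


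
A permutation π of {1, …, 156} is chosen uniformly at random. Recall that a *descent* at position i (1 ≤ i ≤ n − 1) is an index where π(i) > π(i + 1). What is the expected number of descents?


Write X = Σ X_I over i = 1, …, 155, with X_I the indicator of one descent.
There are 155 indicators.
For each fixed i, the pair (π(i), π(i+1)) is a uniformly random ordered pair of distinct values from {1, …, 156}; by symmetry P[π(i) > π(i+1)] = 1/2.
By linearity: E[X] = 155 · (1/2) = (156 − 1) · (1/2) = 155/2 ≈ 77.500.

E[X] = 155/2 = 77.500.


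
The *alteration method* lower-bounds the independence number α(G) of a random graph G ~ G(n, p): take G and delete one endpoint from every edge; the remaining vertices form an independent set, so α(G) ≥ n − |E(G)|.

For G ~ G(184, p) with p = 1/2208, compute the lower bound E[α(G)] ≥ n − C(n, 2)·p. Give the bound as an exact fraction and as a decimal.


E[|E(G)|] = C(184, 2)·p = 16836 · (1/2208) = 61/8.
E[α(G)] ≥ n − E[|E(G)|] = 184 − 61/8 = 1411/8.
Numerically: ≈ 176.3750.
(This is only a lower bound; the true E[α(G)] may be larger.)

E[α(G)] ≥ 1411/8 ≈ 176.3750.


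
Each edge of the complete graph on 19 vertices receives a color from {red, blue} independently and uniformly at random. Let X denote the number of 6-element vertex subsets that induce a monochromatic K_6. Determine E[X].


Let X = Σ_S X_S over the C(19, 6) = 27132 subsets S of size 6, where X_S = 1 if the K_6 on S is monochromatic.
For a fixed S, the K_6 on S has C(6, 2) = 15 edges. P[all 15 edges red] = (1/2)^15, and likewise for blue, so P[monochromatic] = 2·(1/2)^15 = 2^{1 − 15} = 1/16384.
By linearity of expectation: E[X] = C(19, 6) · 2^{1 − 15} = 27132 · 1/16384 = 6783/4096.
Numerically: E[X] ≈ 1.656006.

E[X] = C(19,6)·2^(1−C(6,2)) = 6783/4096 ≈ 1.656006.


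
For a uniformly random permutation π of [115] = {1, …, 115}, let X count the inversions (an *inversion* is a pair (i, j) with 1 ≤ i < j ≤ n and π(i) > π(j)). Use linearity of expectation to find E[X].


Write X = Σ X_I over the C(115, 2) = 6555 pairs i < j, with X_I the indicator of one inversion.
There are 6555 indicators.
For each fixed pair i < j, the values π(i) and π(j) are two distinct elements of {1, …, 115} in uniformly random order; by symmetry P[π(i) > π(j)] = 1/2.
By linearity: E[X] = 6555 · (1/2) = C(115, 2) · (1/2) = 6555/2 = 6555/2 ≈ 3277.500.

E[X] = 6555/2 = 3277.500.


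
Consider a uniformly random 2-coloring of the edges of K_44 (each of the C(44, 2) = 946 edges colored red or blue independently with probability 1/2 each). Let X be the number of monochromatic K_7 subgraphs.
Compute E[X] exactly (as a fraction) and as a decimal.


Let X = Σ_S X_S over the C(44, 7) = 38320568 subsets S of size 7, where X_S = 1 if the K_7 on S is monochromatic.
For a fixed S, the K_7 on S has C(7, 2) = 21 edges. P[all 21 edges red] = (1/2)^21, and likewise for blue, so P[monochromatic] = 2·(1/2)^21 = 2^{1 − 21} = 1/1048576.
By linearity of expectation: E[X] = C(44, 7) · 2^{1 − 21} = 38320568 · 1/1048576 = 4790071/131072.
Numerically: E[X] ≈ 36.5453.

E[X] = C(44,7)·2^(1−C(7,2)) = 4790071/131072 ≈ 36.5453.


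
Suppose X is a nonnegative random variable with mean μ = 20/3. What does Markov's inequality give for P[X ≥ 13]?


μ = E[X] = 20/3, a = 13.
Markov: P[X ≥ 13] ≤ μ/a = (20/3)/13 = 20/39.
Numerically: ≈ 0.512821.
(Since a = 13 > μ = 6.666667, the bound 20/39 is < 1 and informative.)

P[X ≥ 13] ≤ 20/39 ≈ 0.512821.


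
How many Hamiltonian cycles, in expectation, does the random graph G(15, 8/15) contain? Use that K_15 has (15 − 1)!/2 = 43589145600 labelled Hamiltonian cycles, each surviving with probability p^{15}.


K_15 has (15 − 1)!/2 = 43589145600 labelled Hamiltonian cycles.
For each such Hamiltonian cycle H, let X_H = 1 if all 15 edges of H are present in G. Then P[X_H = 1] = p^{15} = (8/15)^{15} = 35184372088832/437893890380859375.
By linearity: E[X] = Σ_H E[X_H] = 43589145600 · p^{15} = 43589145600 · 35184372088832/437893890380859375 = 252453780711880523776/72081298828125.
Numerically: E[X] ≈ 3.5023e+06.

E[X] = 43589145600 · (8/15)^{15} = 252453780711880523776/72081298828125 ≈ 3.5023e+06.


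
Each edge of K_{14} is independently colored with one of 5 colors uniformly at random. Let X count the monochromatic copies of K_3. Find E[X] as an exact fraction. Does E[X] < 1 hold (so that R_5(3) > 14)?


E[X] = C(14, 3) · 5^{1 − 3} = 364 · 5^{−2} = 364/25.
As a reduced fraction: E[X] = 364/25 ≈ 14.560.
Is E[X] < 1? NO.
Since E[X] ≥ 1, the first-moment bound is inconclusive at n = 14; it does NOT by itself certify R_5(3) > 14.

E[X] = 364/25 ≈ 14.560; E[X] ≥ 1; first-moment method inconclusive here.


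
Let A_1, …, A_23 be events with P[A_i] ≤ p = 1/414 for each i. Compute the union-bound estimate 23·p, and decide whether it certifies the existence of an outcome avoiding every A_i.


Union bound: P[∪_{i=1}^{23} A_i] ≤ Σ_i P[A_i] ≤ 23·p = 23·(1/414) = 1/18.
Numerically: 1/18 ≈ 0.056.
Is 1/18 < 1? YES.
Since P[∪ A_i] ≤ 1/18 < 1, the complement has P[∩ A_i^c] ≥ 1 − 1/18 = 17/18 > 0, so some outcome avoids every A_i.

23·p = 1/18 ≈ 0.056; existence CERTIFIED by the union bound.


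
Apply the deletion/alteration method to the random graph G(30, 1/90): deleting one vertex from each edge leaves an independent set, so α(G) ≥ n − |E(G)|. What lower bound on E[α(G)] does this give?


E[|E(G)|] = C(30, 2)·p = 435 · (1/90) = 29/6.
E[α(G)] ≥ n − E[|E(G)|] = 30 − 29/6 = 151/6.
Numerically: ≈ 25.16667.
(This is only a lower bound; the true E[α(G)] may be larger.)

E[α(G)] ≥ 151/6 ≈ 25.16667.


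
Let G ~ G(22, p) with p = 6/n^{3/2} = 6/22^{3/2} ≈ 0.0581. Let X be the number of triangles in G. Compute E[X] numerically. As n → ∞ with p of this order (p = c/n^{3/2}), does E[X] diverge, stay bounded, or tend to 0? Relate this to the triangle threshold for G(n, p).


Number of potential triangles: C(22, 3) = 1540.
Each occurs with probability p³ ≈ (0.0581)³ ≈ 1.96586e-04.
By linearity: E[X] = C(22, 3)·p³ ≈ 1540 · 1.96586e-04 ≈ 0.303.
Since α = 3/2 > 1, p = c/n^{3/2} = o(1/n) is below the triangle threshold p ~ 1/n. Asymptotically E[X] ~ (c³/6)·n^{3(1−α)} = (6³/6)·n^{-1.5} → 0, so by Markov's inequality G has no triangles w.h.p.

E[X] ≈ 0.303; in regime p = Θ(1/n^{3/2}) E[X] tends to 0 (below the triangle threshold p ~ 1/n).


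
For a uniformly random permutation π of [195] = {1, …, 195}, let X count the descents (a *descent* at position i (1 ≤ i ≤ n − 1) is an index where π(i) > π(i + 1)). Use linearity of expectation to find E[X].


Write X = Σ X_I over i = 1, …, 194, with X_I the indicator of one descent.
There are 194 indicators.
For each fixed i, the pair (π(i), π(i+1)) is a uniformly random ordered pair of distinct values from {1, …, 195}; by symmetry P[π(i) > π(i+1)] = 1/2.
By linearity: E[X] = 194 · (1/2) = (195 − 1) · (1/2) = 97 ≈ 97.000000.

E[X] = 97 = 97.000000.


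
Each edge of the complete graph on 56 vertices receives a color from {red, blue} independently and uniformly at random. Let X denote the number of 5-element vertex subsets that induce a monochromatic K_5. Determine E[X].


Let X = Σ_S X_S over the C(56, 5) = 3819816 subsets S of size 5, where X_S = 1 if the K_5 on S is monochromatic.
For a fixed S, the K_5 on S has C(5, 2) = 10 edges. P[all 10 edges red] = (1/2)^10, and likewise for blue, so P[monochromatic] = 2·(1/2)^10 = 2^{1 − 10} = 1/512.
By linearity of expectation: E[X] = C(56, 5) · 2^{1 − 10} = 3819816 · 1/512 = 477477/64.
Numerically: E[X] ≈ 7460.578125.

E[X] = C(56,5)·2^(1−C(5,2)) = 477477/64 ≈ 7460.578125.


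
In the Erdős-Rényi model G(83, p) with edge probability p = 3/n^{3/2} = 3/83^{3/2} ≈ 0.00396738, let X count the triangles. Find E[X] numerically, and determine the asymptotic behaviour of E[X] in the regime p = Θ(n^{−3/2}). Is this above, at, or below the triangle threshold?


Number of potential triangles: C(83, 3) = 91881.
Each occurs with probability p³ ≈ (0.00396738)³ ≈ 6.24471106e-08.
By linearity: E[X] = C(83, 3)·p³ ≈ 91881 · 6.24471106e-08 ≈ 0.005738.
Since α = 3/2 > 1, p = c/n^{3/2} = o(1/n) is below the triangle threshold p ~ 1/n. Asymptotically E[X] ~ (c³/6)·n^{3(1−α)} = (3³/6)·n^{-1.5} → 0, so by Markov's inequality G has no triangles w.h.p.

E[X] ≈ 0.005738; in regime p = Θ(1/n^{3/2}) E[X] tends to 0 (below the triangle threshold p ~ 1/n).


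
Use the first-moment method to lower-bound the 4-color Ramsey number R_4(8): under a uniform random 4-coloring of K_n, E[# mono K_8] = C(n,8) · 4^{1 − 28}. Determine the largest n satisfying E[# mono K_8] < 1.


We need C(n, 8) · 4^{1 − 28} < 1, i.e. C(n, 8) < 4^{28 − 1} = 18014398509481984.
Check values of n near the boundary:
  n = 405: C(405, 8) = 16745853821188050; 16745853821188050 < 18014398509481984? YES
  n = 406: C(406, 8) = 17082453897995850; 17082453897995850 < 18014398509481984? YES
  n = 407: C(407, 8) = 17424959239309050; 17424959239309050 < 18014398509481984? YES
  n = 408: C(408, 8) = 17773458424095231; 17773458424095231 < 18014398509481984? YES
  n = 409: C(409, 8) = 18128041135797879; 18128041135797879 < 18014398509481984? NO
The largest n with C(n, 8) < 18014398509481984 is n = 408 (where E[X] = 17773458424095231/18014398509481984 ≈ 0.986625). Hence R_4(8) > 408, i.e. R_4(8) ≥ 409.

Largest n = 408; hence R_4(8) > 408.


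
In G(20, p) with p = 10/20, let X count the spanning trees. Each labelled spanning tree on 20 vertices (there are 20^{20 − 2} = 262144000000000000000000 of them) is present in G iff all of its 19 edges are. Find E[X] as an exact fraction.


K_20 has 20^{20 − 2} = 262144000000000000000000 labelled spanning trees.
For each such spanning tree H, let X_H = 1 if all 19 edges of H are present in G. Then P[X_H = 1] = p^{19} = (1/2)^{19} = 1/524288.
Summing the indicators: E[X] = Σ_H E[X_H] = 262144000000000000000000 · p^{19} = 262144000000000000000000 · 1/524288 = 500000000000000000.
Numerically: E[X] ≈ 5e+17.

E[X] = 262144000000000000000000 · (1/2)^{19} = 500000000000000000 ≈ 5e+17.


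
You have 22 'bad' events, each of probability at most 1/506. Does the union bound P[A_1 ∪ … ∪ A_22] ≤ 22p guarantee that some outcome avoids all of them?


Union bound: P[∪_{i=1}^{22} A_i] ≤ Σ_i P[A_i] ≤ 22·p = 22·(1/506) = 1/23.
Numerically: 1/23 ≈ 0.043478.
Is 1/23 < 1? YES.
Since P[∪ A_i] ≤ 1/23 < 1, the complement has P[∩ A_i^c] ≥ 1 − 1/23 = 22/23 > 0, so some outcome avoids every A_i.

22·p = 1/23 ≈ 0.043478; existence CERTIFIED by the union bound.


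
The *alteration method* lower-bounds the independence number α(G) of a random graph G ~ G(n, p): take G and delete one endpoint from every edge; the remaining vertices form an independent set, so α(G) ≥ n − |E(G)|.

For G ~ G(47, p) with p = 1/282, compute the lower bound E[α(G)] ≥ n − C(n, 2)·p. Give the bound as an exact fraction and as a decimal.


E[|E(G)|] = C(47, 2)·p = 1081 · (1/282) = 23/6.
E[α(G)] ≥ n − E[|E(G)|] = 47 − 23/6 = 259/6.
Numerically: ≈ 43.1667.
(This is only a lower bound; the true E[α(G)] may be larger.)

E[α(G)] ≥ 259/6 ≈ 43.1667.


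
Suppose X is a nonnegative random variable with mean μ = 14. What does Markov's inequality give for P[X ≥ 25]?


μ = E[X] = 14, a = 25.
Markov: P[X ≥ 25] ≤ μ/a = (14)/25 = 14/25.
Numerically: ≈ 0.560.
(Since a = 25 > μ = 14.000, the bound 14/25 is < 1 and informative.)

P[X ≥ 25] ≤ 14/25 ≈ 0.560.


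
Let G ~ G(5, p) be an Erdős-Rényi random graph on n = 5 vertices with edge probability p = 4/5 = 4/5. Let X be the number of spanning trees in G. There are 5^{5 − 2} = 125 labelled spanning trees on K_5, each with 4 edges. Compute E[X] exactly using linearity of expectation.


K_5 has 5^{5 − 2} = 125 labelled spanning trees.
For each such spanning tree H, let X_H = 1 if all 4 edges of H are present in G. Then P[X_H = 1] = p^{4} = (4/5)^{4} = 256/625.
By linearity of expectation: E[X] = Σ_H E[X_H] = 125 · p^{4} = 125 · 256/625 = 256/5.
Numerically: E[X] ≈ 51.2.

E[X] = 125 · (4/5)^{4} = 256/5 ≈ 51.2.


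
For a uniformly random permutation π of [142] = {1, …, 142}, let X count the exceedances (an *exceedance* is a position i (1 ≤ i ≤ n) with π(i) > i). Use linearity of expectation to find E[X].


Write X = Σ_{i=1}^{142} X_i, where X_i = 1_{π(i) > i}.
For each fixed i, π(i) is uniform over {1, …, 142} (marginal of a uniform permutation), so P[π(i) > i] = (n − i)/n. Summing: Σ_{i=1}^{142} (n − i)/n = (0 + 1 + … + 141)/142 = 142(142 − 1)/(2·142) = (142 − 1)/2.
Hence E[X] = Σ_{i=1}^{142} (142 − i)/142 = 141/2 ≈ 70.500000.

E[X] = 141/2 = 70.500000.


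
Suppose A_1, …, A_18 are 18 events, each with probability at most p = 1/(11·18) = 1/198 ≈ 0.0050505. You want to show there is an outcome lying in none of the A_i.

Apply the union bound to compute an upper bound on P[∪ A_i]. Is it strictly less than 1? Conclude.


Union bound: P[∪_{i=1}^{18} A_i] ≤ Σ_i P[A_i] ≤ 18·p = 18·(1/198) = 1/11.
Numerically: 1/11 ≈ 0.0909091.
Is 1/11 < 1? YES.
Since P[∪ A_i] ≤ 1/11 < 1, the complement has P[∩ A_i^c] ≥ 1 − 1/11 = 10/11 > 0, so some outcome avoids every A_i.

18·p = 1/11 ≈ 0.0909091; existence CERTIFIED by the union bound.


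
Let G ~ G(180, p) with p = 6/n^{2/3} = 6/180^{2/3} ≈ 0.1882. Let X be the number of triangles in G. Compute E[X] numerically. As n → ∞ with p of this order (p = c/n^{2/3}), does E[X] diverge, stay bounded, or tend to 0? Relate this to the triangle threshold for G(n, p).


Number of potential triangles: C(180, 3) = 955860.
Each occurs with probability p³ ≈ (0.1882)³ ≈ 6.666667e-03.
By linearity: E[X] = C(180, 3)·p³ ≈ 955860 · 6.666667e-03 ≈ 6372.4000.
Since α = 2/3 < 1, p = c/n^{2/3} ≫ 1/n is above the triangle threshold p ~ 1/n. Asymptotically E[X] ~ (c³/6)·n^{3(1−α)} = (6³/6)·n^{1} → ∞; triangles are abundant w.h.p.

E[X] ≈ 6372.4000; in regime p = Θ(1/n^{2/3}) E[X] diverges (above the triangle threshold p ~ 1/n).


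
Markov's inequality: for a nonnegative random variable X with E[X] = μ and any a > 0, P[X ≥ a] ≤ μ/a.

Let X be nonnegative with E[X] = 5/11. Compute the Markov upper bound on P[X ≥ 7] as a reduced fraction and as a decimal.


μ = E[X] = 5/11, a = 7.
Markov: P[X ≥ 7] ≤ μ/a = (5/11)/7 = 5/77.
Numerically: ≈ 0.0649.
(Since a = 7 > μ = 0.4545, the bound 5/77 is < 1 and informative.)

P[X ≥ 7] ≤ 5/77 ≈ 0.0649.


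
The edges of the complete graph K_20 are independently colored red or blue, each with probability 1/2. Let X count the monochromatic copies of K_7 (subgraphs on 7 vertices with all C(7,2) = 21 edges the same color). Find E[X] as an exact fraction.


Let X = Σ_S X_S over the C(20, 7) = 77520 subsets S of size 7, where X_S = 1 if the K_7 on S is monochromatic.
For a fixed S, the K_7 on S has C(7, 2) = 21 edges. P[all 21 edges red] = (1/2)^21, and likewise for blue, so P[monochromatic] = 2·(1/2)^21 = 2^{1 − 21} = 1/1048576.
By linearity: E[X] = C(20, 7) · 2^{1 − 21} = 77520 · 1/1048576 = 4845/65536.
Numerically: E[X] ≈ 0.0739.

E[X] = C(20,7)·2^(1−C(7,2)) = 4845/65536 ≈ 0.0739.


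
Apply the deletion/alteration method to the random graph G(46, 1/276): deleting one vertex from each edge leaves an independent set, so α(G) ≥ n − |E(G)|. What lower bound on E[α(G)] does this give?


E[|E(G)|] = C(46, 2)·p = 1035 · (1/276) = 15/4.
E[α(G)] ≥ n − E[|E(G)|] = 46 − 15/4 = 169/4.
Numerically: ≈ 42.250000.
(This is only a lower bound; the true E[α(G)] may be larger.)

E[α(G)] ≥ 169/4 ≈ 42.250000.


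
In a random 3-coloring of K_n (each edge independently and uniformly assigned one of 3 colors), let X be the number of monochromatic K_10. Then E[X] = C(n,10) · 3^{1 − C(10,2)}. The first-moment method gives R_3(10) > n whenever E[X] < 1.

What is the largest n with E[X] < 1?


We need C(n, 10) · 3^{1 − 45} < 1, i.e. C(n, 10) < 3^{45 − 1} = 984770902183611232881.
Check values of n near the boundary:
  n = 569: C(569, 10) = 905357721286137524328; 905357721286137524328 < 984770902183611232881? YES
  n = 570: C(570, 10) = 921524823451961408691; 921524823451961408691 < 984770902183611232881? YES
  n = 571: C(571, 10) = 937951290893172842001; 937951290893172842001 < 984770902183611232881? YES
  n = 572: C(572, 10) = 954640815642161682606; 954640815642161682606 < 984770902183611232881? YES
  n = 573: C(573, 10) = 971597135635805762226; 971597135635805762226 < 984770902183611232881? YES
  n = 574: C(574, 10) = 988824035203816502691; 988824035203816502691 < 984770902183611232881? NO
  n = 575: C(575, 10) = 1006325345561406175305; 1006325345561406175305 < 984770902183611232881? NO
The largest n with C(n, 10) < 984770902183611232881 is n = 573 (where E[X] = 35985079097622435638/36472996377170786403 ≈ 0.98662). Hence R_3(10) > 573, i.e. R_3(10) ≥ 574.

Largest n = 573; hence R_3(10) > 573.
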